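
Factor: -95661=- 3^4 * 1181^1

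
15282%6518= 2246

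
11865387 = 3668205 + 8197182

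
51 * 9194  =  468894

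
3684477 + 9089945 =12774422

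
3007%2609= 398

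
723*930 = 672390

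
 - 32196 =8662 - 40858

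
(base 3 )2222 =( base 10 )80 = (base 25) 35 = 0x50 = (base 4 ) 1100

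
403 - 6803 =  - 6400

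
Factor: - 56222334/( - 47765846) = 3^2*7^1*137^1*163^ ( - 1)*3257^1*146521^( - 1) = 28111167/23882923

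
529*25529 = 13504841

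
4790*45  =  215550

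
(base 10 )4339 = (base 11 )3295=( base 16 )10F3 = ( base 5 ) 114324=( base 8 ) 10363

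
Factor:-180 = -2^2 * 3^2*5^1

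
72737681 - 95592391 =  - 22854710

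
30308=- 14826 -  - 45134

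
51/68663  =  3/4039=0.00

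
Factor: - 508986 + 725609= 216623 = 11^1 * 47^1*419^1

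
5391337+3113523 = 8504860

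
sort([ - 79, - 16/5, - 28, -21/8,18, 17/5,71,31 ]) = [ - 79, - 28,-16/5,-21/8, 17/5, 18, 31,71 ] 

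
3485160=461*7560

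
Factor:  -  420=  - 2^2*3^1*5^1*7^1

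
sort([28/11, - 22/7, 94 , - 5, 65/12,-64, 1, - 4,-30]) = [ - 64,-30,  -  5,  -  4, - 22/7, 1, 28/11, 65/12 , 94]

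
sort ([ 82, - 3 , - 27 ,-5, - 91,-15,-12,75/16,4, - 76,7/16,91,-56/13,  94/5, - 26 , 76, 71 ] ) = [-91,-76, -27, - 26, - 15, - 12, - 5,-56/13,-3,7/16 , 4,75/16, 94/5,71 , 76,82,  91 ] 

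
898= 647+251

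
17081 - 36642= -19561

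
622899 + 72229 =695128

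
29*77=2233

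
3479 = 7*497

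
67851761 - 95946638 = - 28094877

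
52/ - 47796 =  - 1  +  11936/11949 = - 0.00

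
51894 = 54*961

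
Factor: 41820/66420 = 3^(-3) * 17^1 = 17/27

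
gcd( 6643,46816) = 7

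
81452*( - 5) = - 407260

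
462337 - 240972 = 221365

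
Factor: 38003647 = 11^1*3454877^1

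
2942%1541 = 1401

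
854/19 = 44  +  18/19 = 44.95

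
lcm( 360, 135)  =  1080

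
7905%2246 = 1167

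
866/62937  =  866/62937=0.01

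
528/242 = 24/11 = 2.18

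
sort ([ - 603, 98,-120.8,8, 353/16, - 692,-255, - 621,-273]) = [  -  692, - 621, - 603, - 273 ,  -  255, - 120.8,8,353/16,98 ] 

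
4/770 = 2/385=0.01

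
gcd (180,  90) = 90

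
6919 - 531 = 6388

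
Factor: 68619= 3^1 * 89^1*257^1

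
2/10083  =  2/10083 =0.00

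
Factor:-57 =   -  3^1*19^1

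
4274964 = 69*61956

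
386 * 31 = 11966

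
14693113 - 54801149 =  - 40108036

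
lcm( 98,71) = 6958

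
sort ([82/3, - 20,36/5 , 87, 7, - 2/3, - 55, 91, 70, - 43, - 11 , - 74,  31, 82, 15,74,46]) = [ - 74, - 55, - 43,-20, - 11, - 2/3, 7, 36/5 , 15, 82/3, 31,  46, 70, 74,82,87,91] 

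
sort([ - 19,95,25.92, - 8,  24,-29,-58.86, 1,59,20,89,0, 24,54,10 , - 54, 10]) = [ - 58.86,-54,-29,-19, - 8, 0, 1,10  ,  10,20,24,24,25.92,  54,59,89,95]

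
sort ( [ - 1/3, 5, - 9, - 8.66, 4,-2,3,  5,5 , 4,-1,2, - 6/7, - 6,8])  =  [ - 9, - 8.66, - 6, - 2, - 1 , - 6/7,  -  1/3, 2,  3, 4,4,5,  5, 5,8]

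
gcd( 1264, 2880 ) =16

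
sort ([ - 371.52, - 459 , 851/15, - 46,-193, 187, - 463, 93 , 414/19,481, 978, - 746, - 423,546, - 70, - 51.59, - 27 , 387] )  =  [ - 746, - 463, - 459, - 423, -371.52, - 193,-70,-51.59,- 46,-27 , 414/19,851/15, 93,187, 387, 481, 546,  978 ]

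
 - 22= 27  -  49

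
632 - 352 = 280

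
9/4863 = 3/1621 = 0.00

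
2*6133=12266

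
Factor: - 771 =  - 3^1*257^1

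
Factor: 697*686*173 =82718566 = 2^1*7^3 * 17^1 * 41^1*173^1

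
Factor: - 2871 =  - 3^2 * 11^1*29^1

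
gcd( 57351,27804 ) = 21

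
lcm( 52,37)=1924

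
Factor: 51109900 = 2^2*5^2*113^1*4523^1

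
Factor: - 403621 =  - 403621^1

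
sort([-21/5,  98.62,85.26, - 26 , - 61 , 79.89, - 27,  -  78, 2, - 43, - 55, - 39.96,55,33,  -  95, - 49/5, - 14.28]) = [ - 95, - 78, - 61, - 55, - 43,-39.96, - 27, -26,-14.28 , - 49/5, - 21/5, 2,33,55,  79.89, 85.26,98.62]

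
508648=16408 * 31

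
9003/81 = 3001/27 = 111.15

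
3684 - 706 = 2978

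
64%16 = 0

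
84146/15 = 84146/15 = 5609.73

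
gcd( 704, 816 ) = 16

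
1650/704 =2 + 11/32  =  2.34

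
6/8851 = 6/8851 = 0.00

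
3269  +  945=4214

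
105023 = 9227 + 95796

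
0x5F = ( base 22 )47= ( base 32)2v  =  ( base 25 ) 3k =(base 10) 95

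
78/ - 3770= - 3/145  =  -0.02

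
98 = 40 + 58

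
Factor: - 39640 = - 2^3 * 5^1 *991^1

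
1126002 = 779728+346274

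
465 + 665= 1130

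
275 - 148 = 127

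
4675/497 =4675/497 = 9.41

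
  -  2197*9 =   -  19773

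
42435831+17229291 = 59665122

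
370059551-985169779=-615110228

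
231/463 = 231/463  =  0.50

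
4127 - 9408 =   -  5281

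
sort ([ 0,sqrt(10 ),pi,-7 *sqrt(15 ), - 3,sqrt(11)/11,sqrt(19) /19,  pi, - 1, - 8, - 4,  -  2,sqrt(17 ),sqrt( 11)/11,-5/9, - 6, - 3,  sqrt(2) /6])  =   [  -  7*sqrt( 15 ), - 8, - 6, - 4, -3,-3, - 2,-1,-5/9, 0,sqrt( 19) /19, sqrt( 2 )/6,sqrt(11) /11, sqrt(11)/11,pi,pi,  sqrt( 10 ),sqrt ( 17 ) ]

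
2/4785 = 2/4785  =  0.00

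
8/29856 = 1/3732 = 0.00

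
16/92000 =1/5750= 0.00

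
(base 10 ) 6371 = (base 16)18e3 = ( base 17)150d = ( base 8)14343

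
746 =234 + 512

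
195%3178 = 195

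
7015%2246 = 277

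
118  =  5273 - 5155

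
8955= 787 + 8168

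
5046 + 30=5076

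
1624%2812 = 1624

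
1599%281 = 194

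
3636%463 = 395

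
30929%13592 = 3745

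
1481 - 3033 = -1552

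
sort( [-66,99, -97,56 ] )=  [ - 97, - 66,56, 99]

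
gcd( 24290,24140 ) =10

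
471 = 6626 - 6155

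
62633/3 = 62633/3 = 20877.67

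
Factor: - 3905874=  - 2^1*3^3*7^1*10333^1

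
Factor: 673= 673^1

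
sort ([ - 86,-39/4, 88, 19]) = [ - 86, - 39/4, 19, 88] 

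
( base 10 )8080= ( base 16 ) 1F90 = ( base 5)224310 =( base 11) 6086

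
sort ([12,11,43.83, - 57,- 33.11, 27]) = [ - 57,-33.11, 11  ,  12,27,43.83 ]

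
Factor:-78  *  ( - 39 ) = 2^1*3^2*13^2 = 3042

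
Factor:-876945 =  -3^1*5^1 * 17^1*19^1*181^1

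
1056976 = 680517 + 376459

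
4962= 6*827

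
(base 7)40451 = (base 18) 1C68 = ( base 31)a79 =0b10011001101100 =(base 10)9836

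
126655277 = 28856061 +97799216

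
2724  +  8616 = 11340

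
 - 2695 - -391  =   - 2304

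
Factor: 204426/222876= 277/302 = 2^( - 1 )*151^( - 1 )*277^1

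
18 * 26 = 468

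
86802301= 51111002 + 35691299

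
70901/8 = 8862+ 5/8 =8862.62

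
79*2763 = 218277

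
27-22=5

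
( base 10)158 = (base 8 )236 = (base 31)53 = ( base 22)74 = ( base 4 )2132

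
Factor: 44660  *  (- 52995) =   -  2^2* 3^1*5^2*7^1*11^1 *29^1*3533^1 = - 2366756700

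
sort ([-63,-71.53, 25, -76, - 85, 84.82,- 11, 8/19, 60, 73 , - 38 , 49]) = [ - 85, - 76, - 71.53 , - 63, - 38, - 11,  8/19, 25, 49, 60,73 , 84.82]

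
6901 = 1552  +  5349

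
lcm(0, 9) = 0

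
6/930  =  1/155 = 0.01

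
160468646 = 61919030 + 98549616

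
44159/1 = 44159 = 44159.00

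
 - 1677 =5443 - 7120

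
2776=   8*347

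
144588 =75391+69197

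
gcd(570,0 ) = 570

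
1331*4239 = 5642109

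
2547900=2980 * 855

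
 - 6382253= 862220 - 7244473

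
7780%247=123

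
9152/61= 9152/61  =  150.03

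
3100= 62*50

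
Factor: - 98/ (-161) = 2^1 * 7^1*23^( - 1) = 14/23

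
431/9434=431/9434 = 0.05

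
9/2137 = 9/2137 = 0.00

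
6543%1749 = 1296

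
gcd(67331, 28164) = 1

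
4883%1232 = 1187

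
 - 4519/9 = -503 + 8/9 = -502.11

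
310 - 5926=  -  5616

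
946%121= 99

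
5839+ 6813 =12652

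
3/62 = 3/62=0.05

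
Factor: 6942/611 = 534/47 = 2^1*3^1*47^( -1)*89^1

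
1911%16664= 1911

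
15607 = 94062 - 78455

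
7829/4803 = 1+ 3026/4803= 1.63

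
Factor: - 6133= - 6133^1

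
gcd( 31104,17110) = 2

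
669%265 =139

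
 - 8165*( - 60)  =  489900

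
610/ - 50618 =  - 305/25309=- 0.01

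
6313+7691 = 14004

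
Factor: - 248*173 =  - 2^3 *31^1*173^1 = -42904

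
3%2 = 1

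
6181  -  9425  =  -3244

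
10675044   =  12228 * 873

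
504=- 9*(-56 )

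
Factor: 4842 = 2^1*3^2*269^1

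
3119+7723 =10842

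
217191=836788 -619597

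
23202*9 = 208818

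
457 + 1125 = 1582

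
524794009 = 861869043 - 337075034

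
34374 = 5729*6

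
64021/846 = 75+571/846 = 75.67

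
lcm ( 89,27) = 2403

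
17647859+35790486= 53438345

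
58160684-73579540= - 15418856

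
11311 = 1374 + 9937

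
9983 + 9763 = 19746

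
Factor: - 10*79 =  - 2^1 * 5^1*79^1= -790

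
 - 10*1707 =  - 17070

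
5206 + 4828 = 10034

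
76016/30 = 38008/15 = 2533.87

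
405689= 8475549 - 8069860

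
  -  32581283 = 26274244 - 58855527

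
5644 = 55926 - 50282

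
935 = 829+106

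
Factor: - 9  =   - 3^2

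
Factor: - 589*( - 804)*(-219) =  - 2^2 *3^2*19^1 * 31^1*67^1 *73^1 = - 103708764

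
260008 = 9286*28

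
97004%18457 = 4719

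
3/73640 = 3/73640 = 0.00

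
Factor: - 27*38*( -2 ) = 2052 = 2^2* 3^3 * 19^1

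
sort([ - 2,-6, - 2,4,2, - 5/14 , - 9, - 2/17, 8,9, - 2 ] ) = [ - 9 , - 6, - 2, - 2, - 2, - 5/14, - 2/17,  2, 4,8, 9 ] 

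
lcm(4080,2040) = 4080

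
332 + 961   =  1293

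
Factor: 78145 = 5^1 * 15629^1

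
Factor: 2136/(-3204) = - 2^1*3^( - 1) =- 2/3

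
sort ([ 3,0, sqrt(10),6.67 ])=[ 0,  3, sqrt( 10 ) , 6.67] 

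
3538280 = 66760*53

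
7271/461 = 7271/461 = 15.77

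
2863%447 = 181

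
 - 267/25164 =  - 89/8388 = - 0.01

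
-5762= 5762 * ( - 1)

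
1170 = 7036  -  5866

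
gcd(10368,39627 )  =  9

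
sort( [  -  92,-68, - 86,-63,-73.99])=[ - 92, - 86, - 73.99, - 68, - 63 ] 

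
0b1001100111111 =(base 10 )4927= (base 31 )53t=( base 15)16D7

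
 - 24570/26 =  - 945 = - 945.00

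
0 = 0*97355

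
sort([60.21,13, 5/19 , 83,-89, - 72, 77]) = [- 89, - 72, 5/19, 13,  60.21 , 77, 83] 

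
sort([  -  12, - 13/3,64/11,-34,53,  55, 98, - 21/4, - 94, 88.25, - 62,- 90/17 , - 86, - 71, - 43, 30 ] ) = [  -  94, - 86, - 71,-62, - 43,-34, - 12, - 90/17,  -  21/4 , - 13/3,  64/11, 30, 53, 55 , 88.25, 98] 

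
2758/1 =2758 = 2758.00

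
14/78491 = 2/11213 = 0.00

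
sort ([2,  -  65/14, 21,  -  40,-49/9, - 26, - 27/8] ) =[ - 40, - 26 ,-49/9, - 65/14, - 27/8, 2, 21] 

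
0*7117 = 0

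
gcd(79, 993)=1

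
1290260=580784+709476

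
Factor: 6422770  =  2^1*5^1*17^1*37781^1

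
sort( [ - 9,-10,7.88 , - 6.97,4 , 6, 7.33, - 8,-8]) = [  -  10,-9,-8 , - 8, - 6.97,4 , 6, 7.33, 7.88]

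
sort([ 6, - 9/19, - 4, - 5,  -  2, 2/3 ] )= [ - 5,-4, - 2, - 9/19 , 2/3,  6]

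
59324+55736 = 115060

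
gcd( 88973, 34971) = 1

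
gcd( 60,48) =12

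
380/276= 1+26/69= 1.38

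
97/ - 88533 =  - 1 + 88436/88533 = -  0.00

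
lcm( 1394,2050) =34850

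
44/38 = 22/19=1.16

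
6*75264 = 451584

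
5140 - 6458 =-1318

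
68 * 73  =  4964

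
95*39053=3710035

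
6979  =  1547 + 5432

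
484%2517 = 484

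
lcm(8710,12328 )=801320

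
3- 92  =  -89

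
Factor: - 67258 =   -  2^1* 33629^1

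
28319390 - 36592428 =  - 8273038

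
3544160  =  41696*85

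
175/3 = 175/3 = 58.33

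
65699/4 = 65699/4 = 16424.75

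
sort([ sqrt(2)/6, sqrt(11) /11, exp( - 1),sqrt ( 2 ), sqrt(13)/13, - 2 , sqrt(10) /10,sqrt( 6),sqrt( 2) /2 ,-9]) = [-9,  -  2, sqrt(2) /6,sqrt(13)/13, sqrt(11) /11,sqrt( 10)/10,exp( - 1 ), sqrt(2 ) /2,sqrt( 2 ),sqrt(6 ) ]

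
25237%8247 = 496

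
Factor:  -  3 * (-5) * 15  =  225 = 3^2*5^2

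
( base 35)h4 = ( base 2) 1001010111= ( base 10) 599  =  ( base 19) 1CA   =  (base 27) m5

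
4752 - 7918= - 3166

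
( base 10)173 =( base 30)5n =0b10101101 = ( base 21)85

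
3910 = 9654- 5744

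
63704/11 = 5791+3/11 =5791.27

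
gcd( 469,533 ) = 1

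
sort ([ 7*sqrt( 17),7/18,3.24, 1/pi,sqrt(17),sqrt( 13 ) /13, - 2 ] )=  [ - 2, sqrt(13)/13,1/pi, 7/18, 3.24, sqrt( 17 ),7 * sqrt ( 17)] 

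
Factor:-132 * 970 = -128040 = -  2^3*3^1 * 5^1*11^1  *97^1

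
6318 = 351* 18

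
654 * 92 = 60168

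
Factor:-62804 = - 2^2 * 7^1 * 2243^1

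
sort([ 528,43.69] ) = [43.69, 528]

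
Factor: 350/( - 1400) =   -  1/4 = - 2^( - 2)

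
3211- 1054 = 2157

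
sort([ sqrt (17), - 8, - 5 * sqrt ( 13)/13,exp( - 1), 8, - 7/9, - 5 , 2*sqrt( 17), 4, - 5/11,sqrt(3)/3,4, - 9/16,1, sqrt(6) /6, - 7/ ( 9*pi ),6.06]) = [ - 8, - 5, - 5*sqrt(13)/13, - 7/9,-9/16, - 5/11, - 7/ ( 9 * pi), exp ( - 1 ),  sqrt( 6)/6,sqrt( 3 )/3,1,4, 4,sqrt(17),6.06,8, 2 * sqrt( 17) ]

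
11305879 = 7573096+3732783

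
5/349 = 5/349 = 0.01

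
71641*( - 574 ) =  - 41121934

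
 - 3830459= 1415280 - 5245739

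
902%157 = 117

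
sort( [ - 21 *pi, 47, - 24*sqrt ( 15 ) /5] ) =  [ - 21* pi, - 24*  sqrt(15 )/5, 47 ]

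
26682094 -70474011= - 43791917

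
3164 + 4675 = 7839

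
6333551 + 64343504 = 70677055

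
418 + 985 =1403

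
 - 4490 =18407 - 22897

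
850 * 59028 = 50173800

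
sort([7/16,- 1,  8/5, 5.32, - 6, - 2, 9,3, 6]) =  [ - 6,-2, - 1,7/16, 8/5, 3,5.32 , 6, 9]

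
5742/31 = 185 + 7/31 = 185.23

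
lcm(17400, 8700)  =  17400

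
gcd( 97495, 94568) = 1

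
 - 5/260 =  - 1/52 = - 0.02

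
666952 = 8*83369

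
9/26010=1/2890 = 0.00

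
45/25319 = 45/25319=0.00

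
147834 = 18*8213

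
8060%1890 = 500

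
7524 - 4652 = 2872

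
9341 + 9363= 18704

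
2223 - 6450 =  - 4227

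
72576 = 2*36288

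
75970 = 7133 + 68837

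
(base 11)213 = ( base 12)194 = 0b100000000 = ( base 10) 256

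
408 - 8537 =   -  8129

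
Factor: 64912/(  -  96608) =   -  2^( - 1) *3019^( - 1)*4057^1 =-4057/6038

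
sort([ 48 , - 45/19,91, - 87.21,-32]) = [-87.21,  -  32, - 45/19,48, 91]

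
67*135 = 9045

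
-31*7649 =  - 237119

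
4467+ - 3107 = 1360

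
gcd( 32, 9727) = 1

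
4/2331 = 4/2331 = 0.00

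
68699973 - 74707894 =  - 6007921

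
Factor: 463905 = 3^2*5^1*13^2*61^1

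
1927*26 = 50102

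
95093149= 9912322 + 85180827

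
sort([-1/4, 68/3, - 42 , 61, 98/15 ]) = [-42, - 1/4,98/15,68/3,  61]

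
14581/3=4860+1/3= 4860.33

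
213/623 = 213/623 = 0.34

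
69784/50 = 34892/25 = 1395.68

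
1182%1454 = 1182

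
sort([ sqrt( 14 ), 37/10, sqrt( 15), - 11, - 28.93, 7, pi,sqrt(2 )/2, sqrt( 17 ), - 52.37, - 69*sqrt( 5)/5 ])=[ - 52.37, - 69 * sqrt( 5) /5, - 28.93,  -  11, sqrt( 2 )/2,pi, 37/10, sqrt(14), sqrt( 15 ), sqrt( 17), 7 ] 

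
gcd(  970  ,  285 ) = 5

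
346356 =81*4276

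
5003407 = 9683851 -4680444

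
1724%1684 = 40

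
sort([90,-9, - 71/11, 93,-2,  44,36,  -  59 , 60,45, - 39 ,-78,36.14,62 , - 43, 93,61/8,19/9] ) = [ - 78, - 59,-43 , - 39 , - 9,-71/11 ,  -  2,19/9,61/8,36, 36.14,44, 45 , 60,62, 90, 93 , 93 ]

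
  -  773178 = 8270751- 9043929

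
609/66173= 609/66173= 0.01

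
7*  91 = 637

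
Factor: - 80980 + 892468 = 811488 = 2^5*3^1*79^1 * 107^1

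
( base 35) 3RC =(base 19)CFF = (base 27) 69F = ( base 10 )4632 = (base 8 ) 11030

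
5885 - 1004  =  4881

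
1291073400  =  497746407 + 793326993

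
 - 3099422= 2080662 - 5180084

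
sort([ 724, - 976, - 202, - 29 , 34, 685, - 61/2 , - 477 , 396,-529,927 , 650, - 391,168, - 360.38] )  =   [ - 976, - 529, - 477, - 391, - 360.38,-202, - 61/2 ,- 29,  34 , 168, 396,650,  685, 724, 927 ]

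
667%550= 117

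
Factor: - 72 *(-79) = 2^3 * 3^2*79^1 = 5688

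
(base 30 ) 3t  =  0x77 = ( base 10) 119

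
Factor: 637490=2^1*5^1*7^2*1301^1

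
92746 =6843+85903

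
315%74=19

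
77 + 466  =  543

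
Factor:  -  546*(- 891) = 2^1 * 3^5*7^1*11^1 * 13^1 =486486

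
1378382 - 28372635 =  - 26994253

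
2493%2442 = 51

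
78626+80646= 159272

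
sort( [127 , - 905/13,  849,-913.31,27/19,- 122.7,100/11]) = [ - 913.31, - 122.7,-905/13,27/19, 100/11,127,  849]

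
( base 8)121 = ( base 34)2D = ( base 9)100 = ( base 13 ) 63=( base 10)81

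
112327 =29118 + 83209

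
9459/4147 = 9459/4147 = 2.28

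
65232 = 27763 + 37469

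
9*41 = 369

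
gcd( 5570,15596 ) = 1114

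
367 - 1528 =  - 1161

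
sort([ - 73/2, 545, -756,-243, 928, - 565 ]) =[  -  756, - 565, - 243, - 73/2, 545,  928]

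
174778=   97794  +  76984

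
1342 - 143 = 1199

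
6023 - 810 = 5213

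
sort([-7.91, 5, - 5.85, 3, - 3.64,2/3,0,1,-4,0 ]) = [ - 7.91,-5.85,  -  4, - 3.64,0,0, 2/3,1,3 , 5] 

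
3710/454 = 8  +  39/227 = 8.17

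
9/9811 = 9/9811 = 0.00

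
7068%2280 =228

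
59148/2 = 29574=29574.00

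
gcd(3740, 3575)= 55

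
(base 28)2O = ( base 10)80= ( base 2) 1010000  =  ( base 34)2c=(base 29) 2M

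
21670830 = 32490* 667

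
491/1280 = 491/1280 = 0.38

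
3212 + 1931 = 5143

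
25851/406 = 63+39/58 = 63.67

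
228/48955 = 228/48955 = 0.00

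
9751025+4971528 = 14722553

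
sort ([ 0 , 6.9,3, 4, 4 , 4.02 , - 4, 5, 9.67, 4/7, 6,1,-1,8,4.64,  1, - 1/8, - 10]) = [- 10, - 4, - 1, - 1/8, 0, 4/7, 1,1,3, 4,4,  4.02,  4.64, 5, 6,6.9, 8, 9.67]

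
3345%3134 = 211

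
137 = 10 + 127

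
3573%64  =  53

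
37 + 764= 801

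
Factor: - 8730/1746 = - 5=   - 5^1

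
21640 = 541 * 40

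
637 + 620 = 1257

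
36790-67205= - 30415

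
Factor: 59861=31^1*1931^1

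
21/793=21/793 = 0.03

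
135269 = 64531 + 70738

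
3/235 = 3/235 = 0.01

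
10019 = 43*233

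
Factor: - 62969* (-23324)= 2^2*7^3*17^1 * 62969^1 = 1468688956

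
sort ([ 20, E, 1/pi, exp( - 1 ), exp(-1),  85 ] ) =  [1/pi, exp(-1), exp( - 1), E,  20 , 85 ]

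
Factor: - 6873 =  - 3^1*29^1*79^1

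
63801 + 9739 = 73540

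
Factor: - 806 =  -2^1 * 13^1*31^1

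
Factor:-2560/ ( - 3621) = 2^9* 3^ ( - 1)*5^1*17^( - 1)*71^( - 1)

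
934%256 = 166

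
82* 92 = 7544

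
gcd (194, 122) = 2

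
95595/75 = 1274 + 3/5 = 1274.60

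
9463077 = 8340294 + 1122783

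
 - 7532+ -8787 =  -16319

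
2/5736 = 1/2868 = 0.00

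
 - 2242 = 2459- 4701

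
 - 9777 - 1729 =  - 11506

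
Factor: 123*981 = 120663 = 3^3*41^1*109^1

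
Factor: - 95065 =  - 5^1 * 19013^1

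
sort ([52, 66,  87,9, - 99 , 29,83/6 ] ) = [ - 99,9, 83/6, 29 , 52, 66,  87]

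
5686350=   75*75818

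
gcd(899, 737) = 1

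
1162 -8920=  - 7758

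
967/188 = 967/188 =5.14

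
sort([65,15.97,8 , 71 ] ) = [ 8, 15.97, 65, 71]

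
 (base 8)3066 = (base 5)22330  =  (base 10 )1590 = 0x636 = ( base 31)1k9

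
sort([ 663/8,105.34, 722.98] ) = [ 663/8  ,  105.34, 722.98]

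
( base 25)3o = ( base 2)1100011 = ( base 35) 2t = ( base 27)3i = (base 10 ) 99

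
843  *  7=5901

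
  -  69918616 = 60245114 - 130163730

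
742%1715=742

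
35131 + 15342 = 50473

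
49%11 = 5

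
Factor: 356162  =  2^1*37^1*4813^1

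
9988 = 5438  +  4550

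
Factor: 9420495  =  3^1*5^1 * 7^3*1831^1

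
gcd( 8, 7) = 1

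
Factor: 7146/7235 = 2^1  *3^2 * 5^ (  -  1)*397^1*1447^( - 1)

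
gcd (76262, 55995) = 1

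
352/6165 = 352/6165 = 0.06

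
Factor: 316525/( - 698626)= - 2^( - 1)  *  5^2*11^1*1151^1*349313^( - 1) 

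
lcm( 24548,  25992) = 441864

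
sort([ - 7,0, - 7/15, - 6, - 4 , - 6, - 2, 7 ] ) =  [ - 7, - 6, - 6, - 4, - 2 , - 7/15,0,7 ] 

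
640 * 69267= 44330880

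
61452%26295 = 8862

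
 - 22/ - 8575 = 22/8575 = 0.00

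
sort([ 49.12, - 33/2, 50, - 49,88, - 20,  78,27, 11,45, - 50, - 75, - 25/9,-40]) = [ - 75, - 50,-49 , - 40, - 20, - 33/2,  -  25/9,11, 27, 45, 49.12, 50, 78, 88]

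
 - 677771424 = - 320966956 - 356804468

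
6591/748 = 8 + 607/748 = 8.81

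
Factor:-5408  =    -  2^5*13^2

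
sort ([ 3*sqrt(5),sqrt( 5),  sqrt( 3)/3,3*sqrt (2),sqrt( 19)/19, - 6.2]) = [ - 6.2, sqrt(19 ) /19,sqrt( 3 ) /3,sqrt(5 ), 3*sqrt( 2),3*sqrt(5)]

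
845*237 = 200265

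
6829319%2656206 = 1516907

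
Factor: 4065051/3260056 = 2^(-3 )*3^1*17^(-1)*409^1*3313^1*23971^( - 1) 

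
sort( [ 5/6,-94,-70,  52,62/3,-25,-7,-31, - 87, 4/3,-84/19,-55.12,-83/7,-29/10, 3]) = [-94,-87, -70,  -  55.12, - 31,-25,-83/7, - 7,-84/19,- 29/10, 5/6, 4/3,3,62/3, 52] 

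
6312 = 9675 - 3363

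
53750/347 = 53750/347=154.90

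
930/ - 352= - 3 + 63/176= - 2.64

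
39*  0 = 0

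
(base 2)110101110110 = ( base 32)3BM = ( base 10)3446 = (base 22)72e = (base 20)8C6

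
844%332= 180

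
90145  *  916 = 82572820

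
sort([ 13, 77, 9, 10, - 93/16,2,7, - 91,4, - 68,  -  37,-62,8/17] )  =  [-91,-68 , - 62,-37, - 93/16,8/17, 2,  4,7, 9, 10, 13,77]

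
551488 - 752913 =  - 201425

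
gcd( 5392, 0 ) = 5392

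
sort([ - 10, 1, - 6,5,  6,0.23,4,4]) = [ - 10, - 6,  0.23,1,4,4, 5,6]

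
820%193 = 48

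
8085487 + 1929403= 10014890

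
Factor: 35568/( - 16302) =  - 2^3*3^1 *11^( - 1)= -24/11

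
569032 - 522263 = 46769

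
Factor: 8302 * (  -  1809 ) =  - 15018318 = -2^1*3^3*7^1 *67^1*593^1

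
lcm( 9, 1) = 9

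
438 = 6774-6336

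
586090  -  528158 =57932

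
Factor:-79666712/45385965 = -2^3*3^(-2) *5^(-1 )*19^( - 1)*29^1 *109^ ( - 1)*487^( - 1)*343391^1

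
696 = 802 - 106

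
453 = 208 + 245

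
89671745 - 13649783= 76021962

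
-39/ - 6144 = 13/2048=0.01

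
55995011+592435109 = 648430120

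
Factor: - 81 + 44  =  -37=-37^1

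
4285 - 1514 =2771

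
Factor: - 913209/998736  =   - 2^( - 4)*11^1*20807^ (-1 )*27673^1 = - 304403/332912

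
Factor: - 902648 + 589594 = -313054 =- 2^1 * 7^1*59^1*379^1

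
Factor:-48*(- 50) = 2400 = 2^5  *3^1*5^2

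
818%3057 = 818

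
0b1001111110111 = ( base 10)5111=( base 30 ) 5KB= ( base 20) CFB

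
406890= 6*67815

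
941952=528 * 1784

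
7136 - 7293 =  - 157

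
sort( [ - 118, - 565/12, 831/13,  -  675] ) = [-675,  -  118 ,-565/12,  831/13 ]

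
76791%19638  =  17877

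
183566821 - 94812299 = 88754522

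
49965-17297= 32668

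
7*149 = 1043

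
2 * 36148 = 72296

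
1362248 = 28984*47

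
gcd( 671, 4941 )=61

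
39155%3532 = 303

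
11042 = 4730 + 6312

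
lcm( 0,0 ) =0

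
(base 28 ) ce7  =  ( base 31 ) a6b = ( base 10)9807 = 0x264f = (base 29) BJ5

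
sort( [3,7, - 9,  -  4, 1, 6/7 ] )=[ - 9, - 4,6/7,  1,3,7 ]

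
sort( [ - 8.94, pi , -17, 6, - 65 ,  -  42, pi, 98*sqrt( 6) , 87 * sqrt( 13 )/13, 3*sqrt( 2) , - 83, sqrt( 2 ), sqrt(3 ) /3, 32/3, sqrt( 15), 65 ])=[ - 83, - 65, - 42, - 17, - 8.94,  sqrt( 3)/3,sqrt( 2), pi,pi,  sqrt(15), 3 *sqrt( 2 ),6,32/3,87*sqrt( 13 ) /13,  65,98*sqrt( 6)]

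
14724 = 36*409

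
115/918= 115/918 = 0.13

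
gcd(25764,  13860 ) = 12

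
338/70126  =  169/35063 = 0.00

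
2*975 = 1950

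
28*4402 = 123256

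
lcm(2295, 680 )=18360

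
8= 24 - 16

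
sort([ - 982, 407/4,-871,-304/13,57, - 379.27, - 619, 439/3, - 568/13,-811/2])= [-982,-871, - 619,-811/2 , - 379.27,- 568/13 , - 304/13, 57,407/4, 439/3 ] 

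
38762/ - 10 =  - 19381/5 = - 3876.20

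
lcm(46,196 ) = 4508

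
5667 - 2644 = 3023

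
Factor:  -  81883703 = -11^1*23^1 * 323651^1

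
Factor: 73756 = 2^2*18439^1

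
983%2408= 983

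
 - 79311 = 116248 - 195559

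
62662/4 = 31331/2=   15665.50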